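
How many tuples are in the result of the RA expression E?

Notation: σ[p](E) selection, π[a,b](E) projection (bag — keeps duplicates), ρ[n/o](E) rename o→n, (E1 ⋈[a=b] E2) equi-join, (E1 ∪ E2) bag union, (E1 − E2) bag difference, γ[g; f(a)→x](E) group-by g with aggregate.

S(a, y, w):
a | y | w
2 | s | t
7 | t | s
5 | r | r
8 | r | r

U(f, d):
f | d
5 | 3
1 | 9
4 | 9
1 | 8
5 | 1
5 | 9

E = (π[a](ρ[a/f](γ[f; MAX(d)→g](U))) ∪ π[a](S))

Subexpression sizes:
  U → 6
  γ[f; MAX(d)→g](U) → 3
  ρ[a/f](γ[f; MAX(d)→g](U)) → 3
  π[a](ρ[a/f](γ[f; MAX(d)→g](U))) → 3
  S → 4
  π[a](S) → 4
  (π[a](ρ[a/f](γ[f; MAX(d)→g](U))) ∪ π[a](S)) → 7

|E| = 7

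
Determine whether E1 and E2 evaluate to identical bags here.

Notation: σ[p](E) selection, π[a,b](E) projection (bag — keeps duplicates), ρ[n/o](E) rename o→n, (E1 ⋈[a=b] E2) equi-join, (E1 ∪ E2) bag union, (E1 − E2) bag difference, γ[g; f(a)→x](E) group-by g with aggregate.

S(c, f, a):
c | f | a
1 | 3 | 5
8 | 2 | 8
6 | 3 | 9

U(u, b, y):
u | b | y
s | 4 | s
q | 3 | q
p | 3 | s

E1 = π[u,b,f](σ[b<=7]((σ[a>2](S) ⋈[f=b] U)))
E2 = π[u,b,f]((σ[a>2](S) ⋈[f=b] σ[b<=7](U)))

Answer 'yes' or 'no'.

E1 per-node cardinality:
  S → 3
  σ[a>2](S) → 3
  U → 3
  (σ[a>2](S) ⋈[f=b] U) → 4
  σ[b<=7]((σ[a>2](S) ⋈[f=b] U)) → 4
  π[u,b,f](σ[b<=7]((σ[a>2](S) ⋈[f=b] U))) → 4
E2 per-node cardinality:
  S → 3
  σ[a>2](S) → 3
  U → 3
  σ[b<=7](U) → 3
  (σ[a>2](S) ⋈[f=b] σ[b<=7](U)) → 4
  π[u,b,f]((σ[a>2](S) ⋈[f=b] σ[b<=7](U))) → 4

E1 and E2 produce the same multiset:
u | b | f
p | 3 | 3
p | 3 | 3
q | 3 | 3
q | 3 | 3

yes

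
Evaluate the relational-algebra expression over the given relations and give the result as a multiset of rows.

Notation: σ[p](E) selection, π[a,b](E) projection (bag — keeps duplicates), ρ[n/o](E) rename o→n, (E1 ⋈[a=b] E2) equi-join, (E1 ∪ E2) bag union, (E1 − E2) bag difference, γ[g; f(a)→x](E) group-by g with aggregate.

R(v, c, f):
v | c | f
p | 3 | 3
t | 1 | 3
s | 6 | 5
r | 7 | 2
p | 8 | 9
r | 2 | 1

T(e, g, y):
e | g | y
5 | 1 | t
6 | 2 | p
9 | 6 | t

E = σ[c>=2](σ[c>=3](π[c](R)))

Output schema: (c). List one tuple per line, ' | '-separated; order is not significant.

Row counts bottom-up:
  R → 6
  π[c](R) → 6
  σ[c>=3](π[c](R)) → 4
  σ[c>=2](σ[c>=3](π[c](R))) → 4

== RESULT ==
c
3
6
7
8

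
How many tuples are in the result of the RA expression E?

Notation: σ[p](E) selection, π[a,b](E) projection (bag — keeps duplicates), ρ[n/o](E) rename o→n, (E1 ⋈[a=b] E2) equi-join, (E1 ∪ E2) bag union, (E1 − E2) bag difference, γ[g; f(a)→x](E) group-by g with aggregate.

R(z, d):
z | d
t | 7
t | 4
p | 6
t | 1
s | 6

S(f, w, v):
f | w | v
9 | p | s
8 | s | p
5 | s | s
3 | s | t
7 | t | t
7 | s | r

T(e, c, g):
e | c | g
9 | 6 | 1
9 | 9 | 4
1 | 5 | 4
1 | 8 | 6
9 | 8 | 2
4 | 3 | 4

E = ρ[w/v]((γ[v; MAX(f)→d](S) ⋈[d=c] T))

Subexpression sizes:
  S → 6
  γ[v; MAX(f)→d](S) → 4
  T → 6
  (γ[v; MAX(f)→d](S) ⋈[d=c] T) → 3
  ρ[w/v]((γ[v; MAX(f)→d](S) ⋈[d=c] T)) → 3

|E| = 3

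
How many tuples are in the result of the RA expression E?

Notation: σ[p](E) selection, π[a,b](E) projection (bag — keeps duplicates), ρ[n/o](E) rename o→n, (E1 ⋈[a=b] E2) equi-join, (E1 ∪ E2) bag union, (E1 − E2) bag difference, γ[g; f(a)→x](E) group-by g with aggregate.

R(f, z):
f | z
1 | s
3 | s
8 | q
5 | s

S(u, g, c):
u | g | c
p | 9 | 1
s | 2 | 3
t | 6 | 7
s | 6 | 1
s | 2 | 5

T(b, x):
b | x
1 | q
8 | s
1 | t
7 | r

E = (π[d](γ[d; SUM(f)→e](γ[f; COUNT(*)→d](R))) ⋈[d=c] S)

Per-node cardinality:
  R → 4
  γ[f; COUNT(*)→d](R) → 4
  γ[d; SUM(f)→e](γ[f; COUNT(*)→d](R)) → 1
  π[d](γ[d; SUM(f)→e](γ[f; COUNT(*)→d](R))) → 1
  S → 5
  (π[d](γ[d; SUM(f)→e](γ[f; COUNT(*)→d](R))) ⋈[d=c] S) → 2

|E| = 2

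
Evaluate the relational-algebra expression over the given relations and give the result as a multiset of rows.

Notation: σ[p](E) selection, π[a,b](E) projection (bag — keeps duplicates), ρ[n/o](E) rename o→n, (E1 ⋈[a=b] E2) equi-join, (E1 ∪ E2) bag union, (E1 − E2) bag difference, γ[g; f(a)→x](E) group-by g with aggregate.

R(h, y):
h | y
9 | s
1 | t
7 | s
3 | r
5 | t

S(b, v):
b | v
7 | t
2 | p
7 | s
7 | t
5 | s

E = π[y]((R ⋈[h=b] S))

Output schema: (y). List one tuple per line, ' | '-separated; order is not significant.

Stepwise |·|:
  R → 5
  S → 5
  (R ⋈[h=b] S) → 4
  π[y]((R ⋈[h=b] S)) → 4

== RESULT ==
y
s
s
s
t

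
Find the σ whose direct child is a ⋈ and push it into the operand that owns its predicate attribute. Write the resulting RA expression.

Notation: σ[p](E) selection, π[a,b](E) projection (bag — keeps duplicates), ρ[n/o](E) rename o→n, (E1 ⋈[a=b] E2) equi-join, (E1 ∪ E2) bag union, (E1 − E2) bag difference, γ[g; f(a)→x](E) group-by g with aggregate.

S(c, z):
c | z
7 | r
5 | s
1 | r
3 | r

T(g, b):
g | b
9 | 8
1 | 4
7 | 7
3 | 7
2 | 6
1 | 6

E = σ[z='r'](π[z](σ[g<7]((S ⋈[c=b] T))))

σ filters on g, owned by the right side.
E' = σ[z='r'](π[z]((S ⋈[c=b] σ[g<7](T))))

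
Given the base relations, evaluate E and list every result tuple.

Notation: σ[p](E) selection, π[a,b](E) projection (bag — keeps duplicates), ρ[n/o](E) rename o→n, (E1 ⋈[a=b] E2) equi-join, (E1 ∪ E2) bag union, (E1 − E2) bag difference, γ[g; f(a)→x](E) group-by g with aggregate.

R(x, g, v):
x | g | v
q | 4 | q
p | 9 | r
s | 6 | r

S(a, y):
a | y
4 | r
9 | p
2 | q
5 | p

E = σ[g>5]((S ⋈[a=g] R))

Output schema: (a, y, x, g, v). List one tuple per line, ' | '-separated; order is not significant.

Stepwise |·|:
  S → 4
  R → 3
  (S ⋈[a=g] R) → 2
  σ[g>5]((S ⋈[a=g] R)) → 1

== RESULT ==
a | y | x | g | v
9 | p | p | 9 | r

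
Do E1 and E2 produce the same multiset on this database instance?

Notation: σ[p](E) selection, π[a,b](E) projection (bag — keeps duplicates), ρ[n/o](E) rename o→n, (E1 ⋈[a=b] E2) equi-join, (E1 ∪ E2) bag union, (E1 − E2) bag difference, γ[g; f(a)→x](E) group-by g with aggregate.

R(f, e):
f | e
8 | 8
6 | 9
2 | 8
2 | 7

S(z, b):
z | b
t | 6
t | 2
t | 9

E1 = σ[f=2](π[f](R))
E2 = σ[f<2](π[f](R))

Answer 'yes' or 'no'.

E1 per-node cardinality:
  R → 4
  π[f](R) → 4
  σ[f=2](π[f](R)) → 2
E2 per-node cardinality:
  R → 4
  π[f](R) → 4
  σ[f<2](π[f](R)) → 0

E1 result:
f
2
2
E2 result:
f
(0 rows)
Witness: (2,) appears 2× in E1 but 0× in E2.

no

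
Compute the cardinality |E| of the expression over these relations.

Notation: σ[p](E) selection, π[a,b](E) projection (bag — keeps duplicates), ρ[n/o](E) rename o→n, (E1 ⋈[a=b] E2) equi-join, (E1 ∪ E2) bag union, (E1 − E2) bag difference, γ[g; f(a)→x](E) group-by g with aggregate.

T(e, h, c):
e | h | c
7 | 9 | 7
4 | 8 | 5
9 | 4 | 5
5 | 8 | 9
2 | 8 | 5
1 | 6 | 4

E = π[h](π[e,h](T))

Per-node cardinality:
  T → 6
  π[e,h](T) → 6
  π[h](π[e,h](T)) → 6

|E| = 6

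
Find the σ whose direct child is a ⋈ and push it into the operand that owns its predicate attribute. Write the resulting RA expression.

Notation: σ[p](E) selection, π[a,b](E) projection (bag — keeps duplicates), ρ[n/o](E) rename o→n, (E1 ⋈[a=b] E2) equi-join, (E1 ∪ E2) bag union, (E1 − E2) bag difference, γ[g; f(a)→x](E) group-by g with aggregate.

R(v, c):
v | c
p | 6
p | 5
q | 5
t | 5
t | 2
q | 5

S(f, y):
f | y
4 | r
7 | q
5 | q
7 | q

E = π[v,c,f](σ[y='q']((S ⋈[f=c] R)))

σ filters on y, owned by the left side.
E' = π[v,c,f]((σ[y='q'](S) ⋈[f=c] R))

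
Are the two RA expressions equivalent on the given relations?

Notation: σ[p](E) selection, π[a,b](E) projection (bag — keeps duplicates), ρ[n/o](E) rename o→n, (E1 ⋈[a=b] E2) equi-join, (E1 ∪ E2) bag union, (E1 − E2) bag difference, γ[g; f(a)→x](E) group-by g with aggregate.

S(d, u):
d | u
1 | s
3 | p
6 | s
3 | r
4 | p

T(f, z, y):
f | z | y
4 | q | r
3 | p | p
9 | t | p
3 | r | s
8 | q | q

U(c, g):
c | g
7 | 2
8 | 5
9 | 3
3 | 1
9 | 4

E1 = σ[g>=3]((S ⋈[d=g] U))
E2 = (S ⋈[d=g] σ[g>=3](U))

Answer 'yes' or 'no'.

E1 row counts bottom-up:
  S → 5
  U → 5
  (S ⋈[d=g] U) → 4
  σ[g>=3]((S ⋈[d=g] U)) → 3
E2 row counts bottom-up:
  S → 5
  U → 5
  σ[g>=3](U) → 3
  (S ⋈[d=g] σ[g>=3](U)) → 3

E1 and E2 produce the same multiset:
d | u | c | g
3 | p | 9 | 3
3 | r | 9 | 3
4 | p | 9 | 4

yes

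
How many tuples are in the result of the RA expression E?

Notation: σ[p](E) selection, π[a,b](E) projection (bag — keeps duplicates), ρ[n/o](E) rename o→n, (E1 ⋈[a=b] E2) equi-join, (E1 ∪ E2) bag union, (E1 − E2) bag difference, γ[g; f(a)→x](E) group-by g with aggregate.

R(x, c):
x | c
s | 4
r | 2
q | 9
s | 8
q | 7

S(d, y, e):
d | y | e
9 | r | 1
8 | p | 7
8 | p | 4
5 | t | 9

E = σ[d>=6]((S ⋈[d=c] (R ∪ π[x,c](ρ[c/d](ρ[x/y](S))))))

Stepwise |·|:
  S → 4
  R → 5
  S → 4
  ρ[x/y](S) → 4
  ρ[c/d](ρ[x/y](S)) → 4
  π[x,c](ρ[c/d](ρ[x/y](S))) → 4
  (R ∪ π[x,c](ρ[c/d](ρ[x/y](S)))) → 9
  (S ⋈[d=c] (R ∪ π[x,c](ρ[c/d](ρ[x/y](S))))) → 9
  σ[d>=6]((S ⋈[d=c] (R ∪ π[x,c](ρ[c/d](ρ[x/y](S)))))) → 8

|E| = 8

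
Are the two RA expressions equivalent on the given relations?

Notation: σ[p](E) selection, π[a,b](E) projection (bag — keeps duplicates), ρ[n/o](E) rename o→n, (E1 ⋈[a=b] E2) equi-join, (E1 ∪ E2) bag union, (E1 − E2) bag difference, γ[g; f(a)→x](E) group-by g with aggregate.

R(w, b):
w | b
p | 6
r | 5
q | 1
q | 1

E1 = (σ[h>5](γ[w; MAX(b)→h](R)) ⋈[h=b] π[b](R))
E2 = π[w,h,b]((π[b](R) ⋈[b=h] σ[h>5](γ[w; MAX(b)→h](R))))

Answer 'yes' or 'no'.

E1 stepwise |·|:
  R → 4
  γ[w; MAX(b)→h](R) → 3
  σ[h>5](γ[w; MAX(b)→h](R)) → 1
  R → 4
  π[b](R) → 4
  (σ[h>5](γ[w; MAX(b)→h](R)) ⋈[h=b] π[b](R)) → 1
E2 stepwise |·|:
  R → 4
  π[b](R) → 4
  R → 4
  γ[w; MAX(b)→h](R) → 3
  σ[h>5](γ[w; MAX(b)→h](R)) → 1
  (π[b](R) ⋈[b=h] σ[h>5](γ[w; MAX(b)→h](R))) → 1
  π[w,h,b]((π[b](R) ⋈[b=h] σ[h>5](γ[w; MAX(b)→h](R)))) → 1

E1 and E2 produce the same multiset:
w | h | b
p | 6 | 6

yes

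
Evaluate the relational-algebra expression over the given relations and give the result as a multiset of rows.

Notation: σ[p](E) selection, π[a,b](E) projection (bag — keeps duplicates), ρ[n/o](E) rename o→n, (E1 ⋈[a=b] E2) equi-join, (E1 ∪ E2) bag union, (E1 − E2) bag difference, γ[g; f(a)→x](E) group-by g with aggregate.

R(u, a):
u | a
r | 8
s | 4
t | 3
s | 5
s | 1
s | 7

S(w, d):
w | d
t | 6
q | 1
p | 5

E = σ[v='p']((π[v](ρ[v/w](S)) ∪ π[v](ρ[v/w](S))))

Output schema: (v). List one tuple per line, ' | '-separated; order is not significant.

Row counts bottom-up:
  S → 3
  ρ[v/w](S) → 3
  π[v](ρ[v/w](S)) → 3
  S → 3
  ρ[v/w](S) → 3
  π[v](ρ[v/w](S)) → 3
  (π[v](ρ[v/w](S)) ∪ π[v](ρ[v/w](S))) → 6
  σ[v='p']((π[v](ρ[v/w](S)) ∪ π[v](ρ[v/w](S)))) → 2

== RESULT ==
v
p
p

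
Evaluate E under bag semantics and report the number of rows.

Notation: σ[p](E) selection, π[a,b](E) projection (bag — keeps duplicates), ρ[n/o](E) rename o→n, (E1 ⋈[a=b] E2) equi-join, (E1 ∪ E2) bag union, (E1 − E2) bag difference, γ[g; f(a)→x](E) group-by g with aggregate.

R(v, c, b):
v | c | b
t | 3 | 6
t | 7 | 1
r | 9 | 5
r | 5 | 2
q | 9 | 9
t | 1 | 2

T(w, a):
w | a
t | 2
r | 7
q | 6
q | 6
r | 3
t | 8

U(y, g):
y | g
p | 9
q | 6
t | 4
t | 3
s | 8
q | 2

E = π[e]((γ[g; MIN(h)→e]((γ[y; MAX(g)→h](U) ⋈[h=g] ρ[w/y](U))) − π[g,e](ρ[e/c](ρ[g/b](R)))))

Row counts bottom-up:
  U → 6
  γ[y; MAX(g)→h](U) → 4
  U → 6
  ρ[w/y](U) → 6
  (γ[y; MAX(g)→h](U) ⋈[h=g] ρ[w/y](U)) → 4
  γ[g; MIN(h)→e]((γ[y; MAX(g)→h](U) ⋈[h=g] ρ[w/y](U))) → 4
  R → 6
  ρ[g/b](R) → 6
  ρ[e/c](ρ[g/b](R)) → 6
  π[g,e](ρ[e/c](ρ[g/b](R))) → 6
  (γ[g; MIN(h)→e]((γ[y; MAX(g)→h](U) ⋈[h=g] ρ[w/y](U))) − π[g,e](ρ[e/c](ρ[g/b](R)))) → 3
  π[e]((γ[g; MIN(h)→e]((γ[y; MAX(g)→h](U) ⋈[h=g] ρ[w/y](U))) − π[g,e](ρ[e/c](ρ[g/b](R))))) → 3

|E| = 3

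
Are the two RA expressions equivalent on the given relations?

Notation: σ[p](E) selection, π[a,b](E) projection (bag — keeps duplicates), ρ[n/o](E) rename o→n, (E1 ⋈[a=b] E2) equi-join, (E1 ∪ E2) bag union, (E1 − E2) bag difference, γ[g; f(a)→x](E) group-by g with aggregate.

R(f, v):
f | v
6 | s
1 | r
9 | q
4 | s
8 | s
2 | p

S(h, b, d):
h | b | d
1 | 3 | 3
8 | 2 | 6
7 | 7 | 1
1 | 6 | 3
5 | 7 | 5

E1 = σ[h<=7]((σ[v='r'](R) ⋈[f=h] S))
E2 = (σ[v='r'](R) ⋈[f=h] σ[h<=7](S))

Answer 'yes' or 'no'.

E1 row counts bottom-up:
  R → 6
  σ[v='r'](R) → 1
  S → 5
  (σ[v='r'](R) ⋈[f=h] S) → 2
  σ[h<=7]((σ[v='r'](R) ⋈[f=h] S)) → 2
E2 row counts bottom-up:
  R → 6
  σ[v='r'](R) → 1
  S → 5
  σ[h<=7](S) → 4
  (σ[v='r'](R) ⋈[f=h] σ[h<=7](S)) → 2

E1 and E2 produce the same multiset:
f | v | h | b | d
1 | r | 1 | 3 | 3
1 | r | 1 | 6 | 3

yes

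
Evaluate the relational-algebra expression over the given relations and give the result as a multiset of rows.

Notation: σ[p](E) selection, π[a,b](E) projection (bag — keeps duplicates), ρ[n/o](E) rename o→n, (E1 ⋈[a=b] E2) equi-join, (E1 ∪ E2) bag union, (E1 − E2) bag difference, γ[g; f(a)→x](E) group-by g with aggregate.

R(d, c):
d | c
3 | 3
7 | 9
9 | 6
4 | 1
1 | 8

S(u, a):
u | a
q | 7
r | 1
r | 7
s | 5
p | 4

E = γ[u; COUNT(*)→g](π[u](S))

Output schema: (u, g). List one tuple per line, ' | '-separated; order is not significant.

Stepwise |·|:
  S → 5
  π[u](S) → 5
  γ[u; COUNT(*)→g](π[u](S)) → 4

== RESULT ==
u | g
p | 1
q | 1
r | 2
s | 1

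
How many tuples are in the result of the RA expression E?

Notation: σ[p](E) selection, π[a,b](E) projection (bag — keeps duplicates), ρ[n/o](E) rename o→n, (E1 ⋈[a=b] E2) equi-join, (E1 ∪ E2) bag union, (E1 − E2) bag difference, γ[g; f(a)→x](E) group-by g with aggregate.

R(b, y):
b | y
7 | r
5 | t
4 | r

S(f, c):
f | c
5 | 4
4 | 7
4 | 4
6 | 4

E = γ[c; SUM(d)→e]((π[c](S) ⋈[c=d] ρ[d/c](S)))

Subexpression sizes:
  S → 4
  π[c](S) → 4
  S → 4
  ρ[d/c](S) → 4
  (π[c](S) ⋈[c=d] ρ[d/c](S)) → 10
  γ[c; SUM(d)→e]((π[c](S) ⋈[c=d] ρ[d/c](S))) → 2

|E| = 2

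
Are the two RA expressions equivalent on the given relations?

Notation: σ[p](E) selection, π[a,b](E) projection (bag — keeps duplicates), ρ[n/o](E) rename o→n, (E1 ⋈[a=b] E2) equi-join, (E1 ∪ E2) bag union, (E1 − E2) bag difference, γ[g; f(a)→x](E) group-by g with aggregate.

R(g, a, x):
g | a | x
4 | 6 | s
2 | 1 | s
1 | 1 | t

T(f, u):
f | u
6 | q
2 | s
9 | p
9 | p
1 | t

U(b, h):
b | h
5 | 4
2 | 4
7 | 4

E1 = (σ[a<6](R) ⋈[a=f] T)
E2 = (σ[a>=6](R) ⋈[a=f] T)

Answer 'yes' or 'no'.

E1 stepwise |·|:
  R → 3
  σ[a<6](R) → 2
  T → 5
  (σ[a<6](R) ⋈[a=f] T) → 2
E2 stepwise |·|:
  R → 3
  σ[a>=6](R) → 1
  T → 5
  (σ[a>=6](R) ⋈[a=f] T) → 1

E1 result:
g | a | x | f | u
1 | 1 | t | 1 | t
2 | 1 | s | 1 | t
E2 result:
g | a | x | f | u
4 | 6 | s | 6 | q
Witness: (1, 1, 't', 1, 't') appears 1× in E1 but 0× in E2.

no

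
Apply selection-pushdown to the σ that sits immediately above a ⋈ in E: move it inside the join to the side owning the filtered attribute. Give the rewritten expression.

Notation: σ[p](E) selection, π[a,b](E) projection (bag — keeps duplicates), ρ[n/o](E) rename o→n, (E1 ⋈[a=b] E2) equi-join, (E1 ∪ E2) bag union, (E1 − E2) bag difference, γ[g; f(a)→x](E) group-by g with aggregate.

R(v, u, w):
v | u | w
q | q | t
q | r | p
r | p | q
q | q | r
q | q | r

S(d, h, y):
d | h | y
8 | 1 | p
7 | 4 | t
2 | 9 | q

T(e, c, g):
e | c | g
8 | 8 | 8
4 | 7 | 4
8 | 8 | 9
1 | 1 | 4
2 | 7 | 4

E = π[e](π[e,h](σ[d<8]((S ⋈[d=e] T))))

σ filters on d, owned by the left side.
E' = π[e](π[e,h]((σ[d<8](S) ⋈[d=e] T)))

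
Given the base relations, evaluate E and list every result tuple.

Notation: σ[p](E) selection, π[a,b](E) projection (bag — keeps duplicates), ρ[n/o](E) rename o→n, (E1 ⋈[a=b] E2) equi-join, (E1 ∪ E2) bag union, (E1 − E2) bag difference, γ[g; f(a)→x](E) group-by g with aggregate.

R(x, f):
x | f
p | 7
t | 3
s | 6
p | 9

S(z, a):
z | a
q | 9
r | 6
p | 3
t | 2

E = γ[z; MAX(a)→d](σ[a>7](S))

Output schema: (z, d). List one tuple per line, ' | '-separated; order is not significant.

Row counts bottom-up:
  S → 4
  σ[a>7](S) → 1
  γ[z; MAX(a)→d](σ[a>7](S)) → 1

== RESULT ==
z | d
q | 9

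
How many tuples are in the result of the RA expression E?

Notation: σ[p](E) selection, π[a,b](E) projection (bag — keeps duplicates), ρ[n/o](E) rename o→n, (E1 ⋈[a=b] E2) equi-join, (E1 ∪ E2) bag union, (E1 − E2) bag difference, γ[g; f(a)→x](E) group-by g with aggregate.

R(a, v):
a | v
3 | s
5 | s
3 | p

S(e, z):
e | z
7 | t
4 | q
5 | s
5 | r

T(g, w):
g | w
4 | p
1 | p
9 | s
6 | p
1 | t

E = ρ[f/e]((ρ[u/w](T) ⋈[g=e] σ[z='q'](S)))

Per-node cardinality:
  T → 5
  ρ[u/w](T) → 5
  S → 4
  σ[z='q'](S) → 1
  (ρ[u/w](T) ⋈[g=e] σ[z='q'](S)) → 1
  ρ[f/e]((ρ[u/w](T) ⋈[g=e] σ[z='q'](S))) → 1

|E| = 1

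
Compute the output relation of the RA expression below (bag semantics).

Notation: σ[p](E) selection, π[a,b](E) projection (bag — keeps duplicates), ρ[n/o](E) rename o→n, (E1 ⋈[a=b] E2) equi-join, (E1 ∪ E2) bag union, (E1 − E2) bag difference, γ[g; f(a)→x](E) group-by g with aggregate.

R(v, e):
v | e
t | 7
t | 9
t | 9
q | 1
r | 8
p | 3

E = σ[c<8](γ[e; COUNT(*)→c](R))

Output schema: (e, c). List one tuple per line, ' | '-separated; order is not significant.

Row counts bottom-up:
  R → 6
  γ[e; COUNT(*)→c](R) → 5
  σ[c<8](γ[e; COUNT(*)→c](R)) → 5

== RESULT ==
e | c
1 | 1
3 | 1
7 | 1
8 | 1
9 | 2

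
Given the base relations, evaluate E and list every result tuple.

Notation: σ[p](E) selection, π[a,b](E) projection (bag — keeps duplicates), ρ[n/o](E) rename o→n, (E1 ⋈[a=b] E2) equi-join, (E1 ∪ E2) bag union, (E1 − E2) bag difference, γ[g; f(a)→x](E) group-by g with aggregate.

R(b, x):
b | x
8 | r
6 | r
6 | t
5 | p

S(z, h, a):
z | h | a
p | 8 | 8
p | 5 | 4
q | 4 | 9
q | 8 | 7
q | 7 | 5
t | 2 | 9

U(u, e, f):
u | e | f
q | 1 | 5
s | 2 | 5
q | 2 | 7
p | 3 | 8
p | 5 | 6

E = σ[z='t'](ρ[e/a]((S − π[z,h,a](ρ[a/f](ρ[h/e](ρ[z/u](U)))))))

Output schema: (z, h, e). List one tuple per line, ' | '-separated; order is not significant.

Subexpression sizes:
  S → 6
  U → 5
  ρ[z/u](U) → 5
  ρ[h/e](ρ[z/u](U)) → 5
  ρ[a/f](ρ[h/e](ρ[z/u](U))) → 5
  π[z,h,a](ρ[a/f](ρ[h/e](ρ[z/u](U)))) → 5
  (S − π[z,h,a](ρ[a/f](ρ[h/e](ρ[z/u](U))))) → 6
  ρ[e/a]((S − π[z,h,a](ρ[a/f](ρ[h/e](ρ[z/u](U)))))) → 6
  σ[z='t'](ρ[e/a]((S − π[z,h,a](ρ[a/f](ρ[h/e](ρ[z/u](U))))))) → 1

== RESULT ==
z | h | e
t | 2 | 9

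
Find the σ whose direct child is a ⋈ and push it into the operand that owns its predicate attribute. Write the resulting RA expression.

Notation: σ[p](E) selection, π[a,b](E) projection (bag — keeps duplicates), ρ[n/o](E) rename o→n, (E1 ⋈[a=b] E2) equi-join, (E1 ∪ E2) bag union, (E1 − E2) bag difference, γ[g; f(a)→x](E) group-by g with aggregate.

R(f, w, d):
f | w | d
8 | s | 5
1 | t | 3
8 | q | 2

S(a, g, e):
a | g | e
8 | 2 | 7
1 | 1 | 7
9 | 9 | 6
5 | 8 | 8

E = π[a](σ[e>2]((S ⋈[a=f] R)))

σ filters on e, owned by the left side.
E' = π[a]((σ[e>2](S) ⋈[a=f] R))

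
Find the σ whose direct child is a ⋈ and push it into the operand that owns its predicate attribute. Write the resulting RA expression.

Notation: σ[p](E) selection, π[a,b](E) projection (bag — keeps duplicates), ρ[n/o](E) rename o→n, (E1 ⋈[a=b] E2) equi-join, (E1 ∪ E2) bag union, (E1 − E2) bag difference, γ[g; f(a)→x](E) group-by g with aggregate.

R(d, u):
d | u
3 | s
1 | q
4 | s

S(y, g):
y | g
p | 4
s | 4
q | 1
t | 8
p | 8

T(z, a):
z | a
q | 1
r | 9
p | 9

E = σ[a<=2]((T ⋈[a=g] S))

σ filters on a, owned by the left side.
E' = (σ[a<=2](T) ⋈[a=g] S)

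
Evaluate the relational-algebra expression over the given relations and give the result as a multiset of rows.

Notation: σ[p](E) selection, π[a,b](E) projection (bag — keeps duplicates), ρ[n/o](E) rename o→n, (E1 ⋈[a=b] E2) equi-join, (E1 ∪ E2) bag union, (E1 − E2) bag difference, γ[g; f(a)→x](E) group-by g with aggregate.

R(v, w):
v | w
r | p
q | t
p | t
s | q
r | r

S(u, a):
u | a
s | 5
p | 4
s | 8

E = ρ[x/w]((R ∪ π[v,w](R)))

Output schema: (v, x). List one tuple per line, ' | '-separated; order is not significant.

Row counts bottom-up:
  R → 5
  R → 5
  π[v,w](R) → 5
  (R ∪ π[v,w](R)) → 10
  ρ[x/w]((R ∪ π[v,w](R))) → 10

== RESULT ==
v | x
p | t
p | t
q | t
q | t
r | p
r | p
r | r
r | r
s | q
s | q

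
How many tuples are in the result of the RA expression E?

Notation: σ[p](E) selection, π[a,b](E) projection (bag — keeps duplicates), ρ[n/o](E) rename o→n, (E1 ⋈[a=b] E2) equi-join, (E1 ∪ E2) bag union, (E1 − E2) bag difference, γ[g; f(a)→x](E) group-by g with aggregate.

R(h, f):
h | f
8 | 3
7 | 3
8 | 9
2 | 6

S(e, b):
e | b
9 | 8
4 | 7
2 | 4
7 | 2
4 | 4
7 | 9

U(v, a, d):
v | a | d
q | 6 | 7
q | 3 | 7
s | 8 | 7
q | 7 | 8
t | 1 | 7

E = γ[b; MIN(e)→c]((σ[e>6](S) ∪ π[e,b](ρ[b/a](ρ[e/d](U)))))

Row counts bottom-up:
  S → 6
  σ[e>6](S) → 3
  U → 5
  ρ[e/d](U) → 5
  ρ[b/a](ρ[e/d](U)) → 5
  π[e,b](ρ[b/a](ρ[e/d](U))) → 5
  (σ[e>6](S) ∪ π[e,b](ρ[b/a](ρ[e/d](U)))) → 8
  γ[b; MIN(e)→c]((σ[e>6](S) ∪ π[e,b](ρ[b/a](ρ[e/d](U))))) → 7

|E| = 7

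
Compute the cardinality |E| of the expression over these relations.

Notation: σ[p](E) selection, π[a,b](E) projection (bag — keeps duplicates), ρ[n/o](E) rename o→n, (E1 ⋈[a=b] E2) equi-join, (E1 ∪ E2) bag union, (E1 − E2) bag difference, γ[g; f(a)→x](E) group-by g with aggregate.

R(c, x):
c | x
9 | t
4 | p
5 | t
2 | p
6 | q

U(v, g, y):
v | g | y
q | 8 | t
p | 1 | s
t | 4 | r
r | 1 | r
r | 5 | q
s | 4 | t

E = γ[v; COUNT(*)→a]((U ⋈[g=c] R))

Row counts bottom-up:
  U → 6
  R → 5
  (U ⋈[g=c] R) → 3
  γ[v; COUNT(*)→a]((U ⋈[g=c] R)) → 3

|E| = 3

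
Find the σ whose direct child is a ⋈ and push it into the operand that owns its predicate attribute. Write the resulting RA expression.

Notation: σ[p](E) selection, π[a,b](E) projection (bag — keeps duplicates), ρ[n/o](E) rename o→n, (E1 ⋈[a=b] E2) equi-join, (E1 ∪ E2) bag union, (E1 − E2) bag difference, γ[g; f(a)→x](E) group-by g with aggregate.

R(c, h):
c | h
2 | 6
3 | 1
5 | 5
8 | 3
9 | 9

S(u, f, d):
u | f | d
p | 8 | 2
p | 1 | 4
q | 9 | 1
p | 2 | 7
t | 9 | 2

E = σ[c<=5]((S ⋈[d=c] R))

σ filters on c, owned by the right side.
E' = (S ⋈[d=c] σ[c<=5](R))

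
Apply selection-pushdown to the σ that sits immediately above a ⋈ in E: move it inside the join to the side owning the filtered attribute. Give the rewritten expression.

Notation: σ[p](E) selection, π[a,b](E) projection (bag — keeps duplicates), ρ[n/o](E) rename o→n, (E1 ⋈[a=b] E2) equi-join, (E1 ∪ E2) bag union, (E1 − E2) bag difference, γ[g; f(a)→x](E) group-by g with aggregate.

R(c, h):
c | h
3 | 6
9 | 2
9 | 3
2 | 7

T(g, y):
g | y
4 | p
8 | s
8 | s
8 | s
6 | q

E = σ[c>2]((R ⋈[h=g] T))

σ filters on c, owned by the left side.
E' = (σ[c>2](R) ⋈[h=g] T)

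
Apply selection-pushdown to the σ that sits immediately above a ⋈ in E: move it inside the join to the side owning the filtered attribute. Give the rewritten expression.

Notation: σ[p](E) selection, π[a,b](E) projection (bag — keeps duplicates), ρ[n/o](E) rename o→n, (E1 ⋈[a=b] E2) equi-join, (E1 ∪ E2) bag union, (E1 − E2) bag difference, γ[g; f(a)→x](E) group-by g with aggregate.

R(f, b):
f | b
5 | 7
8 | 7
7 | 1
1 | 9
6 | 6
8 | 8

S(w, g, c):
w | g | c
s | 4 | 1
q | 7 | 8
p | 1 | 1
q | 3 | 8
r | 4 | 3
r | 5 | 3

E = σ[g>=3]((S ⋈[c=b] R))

σ filters on g, owned by the left side.
E' = (σ[g>=3](S) ⋈[c=b] R)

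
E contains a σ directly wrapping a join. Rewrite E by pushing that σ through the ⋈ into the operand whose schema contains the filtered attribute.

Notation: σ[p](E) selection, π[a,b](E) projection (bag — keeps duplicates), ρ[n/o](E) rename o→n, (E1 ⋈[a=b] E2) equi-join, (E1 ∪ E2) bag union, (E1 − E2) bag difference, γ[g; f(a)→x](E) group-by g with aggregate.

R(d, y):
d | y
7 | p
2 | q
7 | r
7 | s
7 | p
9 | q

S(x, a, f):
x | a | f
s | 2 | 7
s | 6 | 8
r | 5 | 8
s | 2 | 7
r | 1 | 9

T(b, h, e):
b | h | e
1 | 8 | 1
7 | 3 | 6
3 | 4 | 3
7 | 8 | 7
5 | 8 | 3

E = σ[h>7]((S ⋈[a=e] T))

σ filters on h, owned by the right side.
E' = (S ⋈[a=e] σ[h>7](T))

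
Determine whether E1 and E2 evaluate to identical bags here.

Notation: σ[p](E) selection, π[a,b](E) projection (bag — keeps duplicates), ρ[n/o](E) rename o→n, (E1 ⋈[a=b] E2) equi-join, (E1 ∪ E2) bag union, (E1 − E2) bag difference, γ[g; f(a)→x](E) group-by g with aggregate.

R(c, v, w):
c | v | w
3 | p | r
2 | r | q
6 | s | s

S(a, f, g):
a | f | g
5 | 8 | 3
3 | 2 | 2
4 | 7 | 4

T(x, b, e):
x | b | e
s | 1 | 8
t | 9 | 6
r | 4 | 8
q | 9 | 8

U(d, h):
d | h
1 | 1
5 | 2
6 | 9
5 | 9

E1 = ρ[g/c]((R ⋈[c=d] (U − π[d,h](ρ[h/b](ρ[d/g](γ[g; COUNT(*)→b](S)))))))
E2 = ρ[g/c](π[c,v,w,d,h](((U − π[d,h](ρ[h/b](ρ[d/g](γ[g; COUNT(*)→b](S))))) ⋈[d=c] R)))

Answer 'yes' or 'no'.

E1 subexpression sizes:
  R → 3
  U → 4
  S → 3
  γ[g; COUNT(*)→b](S) → 3
  ρ[d/g](γ[g; COUNT(*)→b](S)) → 3
  ρ[h/b](ρ[d/g](γ[g; COUNT(*)→b](S))) → 3
  π[d,h](ρ[h/b](ρ[d/g](γ[g; COUNT(*)→b](S)))) → 3
  (U − π[d,h](ρ[h/b](ρ[d/g](γ[g; COUNT(*)→b](S))))) → 4
  (R ⋈[c=d] (U − π[d,h](ρ[h/b](ρ[d/g](γ[g; COUNT(*)→b](S)))))) → 1
  ρ[g/c]((R ⋈[c=d] (U − π[d,h](ρ[h/b](ρ[d/g](γ[g; COUNT(*)→b](S))))))) → 1
E2 subexpression sizes:
  U → 4
  S → 3
  γ[g; COUNT(*)→b](S) → 3
  ρ[d/g](γ[g; COUNT(*)→b](S)) → 3
  ρ[h/b](ρ[d/g](γ[g; COUNT(*)→b](S))) → 3
  π[d,h](ρ[h/b](ρ[d/g](γ[g; COUNT(*)→b](S)))) → 3
  (U − π[d,h](ρ[h/b](ρ[d/g](γ[g; COUNT(*)→b](S))))) → 4
  R → 3
  ((U − π[d,h](ρ[h/b](ρ[d/g](γ[g; COUNT(*)→b](S))))) ⋈[d=c] R) → 1
  π[c,v,w,d,h](((U − π[d,h](ρ[h/b](ρ[d/g](γ[g; COUNT(*)→b](S))))) ⋈[d=c] R)) → 1
  ρ[g/c](π[c,v,w,d,h](((U − π[d,h](ρ[h/b](ρ[d/g](γ[g; COUNT(*)→b](S))))) ⋈[d=c] R))) → 1

E1 and E2 produce the same multiset:
g | v | w | d | h
6 | s | s | 6 | 9

yes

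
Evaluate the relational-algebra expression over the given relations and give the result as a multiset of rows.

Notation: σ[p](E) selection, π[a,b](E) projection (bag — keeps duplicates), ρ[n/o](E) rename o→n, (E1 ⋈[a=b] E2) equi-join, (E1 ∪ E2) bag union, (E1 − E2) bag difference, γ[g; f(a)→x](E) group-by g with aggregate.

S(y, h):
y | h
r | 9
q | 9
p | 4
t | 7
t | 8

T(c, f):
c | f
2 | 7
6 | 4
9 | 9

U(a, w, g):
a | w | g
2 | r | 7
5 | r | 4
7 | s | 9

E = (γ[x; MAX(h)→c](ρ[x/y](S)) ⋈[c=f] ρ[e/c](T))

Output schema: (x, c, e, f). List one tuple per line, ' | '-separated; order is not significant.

Row counts bottom-up:
  S → 5
  ρ[x/y](S) → 5
  γ[x; MAX(h)→c](ρ[x/y](S)) → 4
  T → 3
  ρ[e/c](T) → 3
  (γ[x; MAX(h)→c](ρ[x/y](S)) ⋈[c=f] ρ[e/c](T)) → 3

== RESULT ==
x | c | e | f
p | 4 | 6 | 4
q | 9 | 9 | 9
r | 9 | 9 | 9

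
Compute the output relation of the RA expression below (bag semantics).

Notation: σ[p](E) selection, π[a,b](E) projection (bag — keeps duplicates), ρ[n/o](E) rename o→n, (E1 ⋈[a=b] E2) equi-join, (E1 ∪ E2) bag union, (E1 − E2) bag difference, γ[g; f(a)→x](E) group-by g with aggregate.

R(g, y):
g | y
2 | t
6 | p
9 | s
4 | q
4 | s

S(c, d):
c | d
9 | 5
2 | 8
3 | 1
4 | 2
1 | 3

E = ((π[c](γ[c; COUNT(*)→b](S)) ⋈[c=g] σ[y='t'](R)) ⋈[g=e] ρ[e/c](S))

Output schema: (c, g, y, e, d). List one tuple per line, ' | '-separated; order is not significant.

Per-node cardinality:
  S → 5
  γ[c; COUNT(*)→b](S) → 5
  π[c](γ[c; COUNT(*)→b](S)) → 5
  R → 5
  σ[y='t'](R) → 1
  (π[c](γ[c; COUNT(*)→b](S)) ⋈[c=g] σ[y='t'](R)) → 1
  S → 5
  ρ[e/c](S) → 5
  ((π[c](γ[c; COUNT(*)→b](S)) ⋈[c=g] σ[y='t'](R)) ⋈[g=e] ρ[e/c](S)) → 1

== RESULT ==
c | g | y | e | d
2 | 2 | t | 2 | 8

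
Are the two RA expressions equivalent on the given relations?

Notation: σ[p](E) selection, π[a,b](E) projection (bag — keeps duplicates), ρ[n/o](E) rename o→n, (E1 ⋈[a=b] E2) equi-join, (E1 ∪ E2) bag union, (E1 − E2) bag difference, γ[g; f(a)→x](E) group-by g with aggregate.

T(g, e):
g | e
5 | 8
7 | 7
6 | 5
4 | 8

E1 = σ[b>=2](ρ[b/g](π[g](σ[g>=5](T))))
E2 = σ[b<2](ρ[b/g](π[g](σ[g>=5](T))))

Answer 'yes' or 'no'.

E1 subexpression sizes:
  T → 4
  σ[g>=5](T) → 3
  π[g](σ[g>=5](T)) → 3
  ρ[b/g](π[g](σ[g>=5](T))) → 3
  σ[b>=2](ρ[b/g](π[g](σ[g>=5](T)))) → 3
E2 subexpression sizes:
  T → 4
  σ[g>=5](T) → 3
  π[g](σ[g>=5](T)) → 3
  ρ[b/g](π[g](σ[g>=5](T))) → 3
  σ[b<2](ρ[b/g](π[g](σ[g>=5](T)))) → 0

E1 result:
b
5
6
7
E2 result:
b
(0 rows)
Witness: (6,) appears 1× in E1 but 0× in E2.

no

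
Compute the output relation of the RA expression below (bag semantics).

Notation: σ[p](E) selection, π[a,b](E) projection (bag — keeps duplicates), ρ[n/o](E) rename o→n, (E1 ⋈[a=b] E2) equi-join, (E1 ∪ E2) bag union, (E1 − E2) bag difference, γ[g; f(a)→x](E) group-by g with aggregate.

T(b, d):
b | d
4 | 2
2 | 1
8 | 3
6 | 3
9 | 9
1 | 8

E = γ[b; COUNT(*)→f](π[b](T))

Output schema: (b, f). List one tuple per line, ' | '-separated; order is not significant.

Subexpression sizes:
  T → 6
  π[b](T) → 6
  γ[b; COUNT(*)→f](π[b](T)) → 6

== RESULT ==
b | f
1 | 1
2 | 1
4 | 1
6 | 1
8 | 1
9 | 1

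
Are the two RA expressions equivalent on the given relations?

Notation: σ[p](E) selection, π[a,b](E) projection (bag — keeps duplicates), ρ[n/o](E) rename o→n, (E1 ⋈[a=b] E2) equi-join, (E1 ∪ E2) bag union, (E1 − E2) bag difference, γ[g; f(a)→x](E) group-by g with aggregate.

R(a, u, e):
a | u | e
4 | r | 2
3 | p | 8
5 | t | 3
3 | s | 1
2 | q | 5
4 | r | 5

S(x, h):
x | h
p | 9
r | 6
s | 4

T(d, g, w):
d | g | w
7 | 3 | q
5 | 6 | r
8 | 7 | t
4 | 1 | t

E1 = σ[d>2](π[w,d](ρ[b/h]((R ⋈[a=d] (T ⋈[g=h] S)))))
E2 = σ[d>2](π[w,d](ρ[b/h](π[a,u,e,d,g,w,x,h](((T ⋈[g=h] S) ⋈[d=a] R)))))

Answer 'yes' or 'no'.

E1 row counts bottom-up:
  R → 6
  T → 4
  S → 3
  (T ⋈[g=h] S) → 1
  (R ⋈[a=d] (T ⋈[g=h] S)) → 1
  ρ[b/h]((R ⋈[a=d] (T ⋈[g=h] S))) → 1
  π[w,d](ρ[b/h]((R ⋈[a=d] (T ⋈[g=h] S)))) → 1
  σ[d>2](π[w,d](ρ[b/h]((R ⋈[a=d] (T ⋈[g=h] S))))) → 1
E2 row counts bottom-up:
  T → 4
  S → 3
  (T ⋈[g=h] S) → 1
  R → 6
  ((T ⋈[g=h] S) ⋈[d=a] R) → 1
  π[a,u,e,d,g,w,x,h](((T ⋈[g=h] S) ⋈[d=a] R)) → 1
  ρ[b/h](π[a,u,e,d,g,w,x,h](((T ⋈[g=h] S) ⋈[d=a] R))) → 1
  π[w,d](ρ[b/h](π[a,u,e,d,g,w,x,h](((T ⋈[g=h] S) ⋈[d=a] R)))) → 1
  σ[d>2](π[w,d](ρ[b/h](π[a,u,e,d,g,w,x,h](((T ⋈[g=h] S) ⋈[d=a] R))))) → 1

E1 and E2 produce the same multiset:
w | d
r | 5

yes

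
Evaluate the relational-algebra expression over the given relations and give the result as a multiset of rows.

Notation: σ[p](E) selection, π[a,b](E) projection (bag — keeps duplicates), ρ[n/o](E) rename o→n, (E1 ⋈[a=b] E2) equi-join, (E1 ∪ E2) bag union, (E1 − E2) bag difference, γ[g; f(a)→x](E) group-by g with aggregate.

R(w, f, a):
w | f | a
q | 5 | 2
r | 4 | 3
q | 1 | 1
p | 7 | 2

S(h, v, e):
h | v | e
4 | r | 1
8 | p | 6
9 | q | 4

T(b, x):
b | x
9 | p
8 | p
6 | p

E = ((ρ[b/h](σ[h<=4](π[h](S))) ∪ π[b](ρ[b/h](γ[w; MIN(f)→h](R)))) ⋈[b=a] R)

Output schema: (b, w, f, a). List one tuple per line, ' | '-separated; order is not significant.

Row counts bottom-up:
  S → 3
  π[h](S) → 3
  σ[h<=4](π[h](S)) → 1
  ρ[b/h](σ[h<=4](π[h](S))) → 1
  R → 4
  γ[w; MIN(f)→h](R) → 3
  ρ[b/h](γ[w; MIN(f)→h](R)) → 3
  π[b](ρ[b/h](γ[w; MIN(f)→h](R))) → 3
  (ρ[b/h](σ[h<=4](π[h](S))) ∪ π[b](ρ[b/h](γ[w; MIN(f)→h](R)))) → 4
  R → 4
  ((ρ[b/h](σ[h<=4](π[h](S))) ∪ π[b](ρ[b/h](γ[w; MIN(f)→h](R)))) ⋈[b=a] R) → 1

== RESULT ==
b | w | f | a
1 | q | 1 | 1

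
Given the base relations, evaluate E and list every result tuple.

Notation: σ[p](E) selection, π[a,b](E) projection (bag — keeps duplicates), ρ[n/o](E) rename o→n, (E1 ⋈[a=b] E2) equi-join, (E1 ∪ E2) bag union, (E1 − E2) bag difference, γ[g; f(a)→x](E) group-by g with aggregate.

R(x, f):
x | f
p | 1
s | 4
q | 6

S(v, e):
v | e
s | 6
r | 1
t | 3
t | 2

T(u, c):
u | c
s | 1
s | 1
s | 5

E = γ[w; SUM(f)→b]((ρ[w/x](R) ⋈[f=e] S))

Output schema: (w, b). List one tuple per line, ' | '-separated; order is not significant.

Per-node cardinality:
  R → 3
  ρ[w/x](R) → 3
  S → 4
  (ρ[w/x](R) ⋈[f=e] S) → 2
  γ[w; SUM(f)→b]((ρ[w/x](R) ⋈[f=e] S)) → 2

== RESULT ==
w | b
p | 1
q | 6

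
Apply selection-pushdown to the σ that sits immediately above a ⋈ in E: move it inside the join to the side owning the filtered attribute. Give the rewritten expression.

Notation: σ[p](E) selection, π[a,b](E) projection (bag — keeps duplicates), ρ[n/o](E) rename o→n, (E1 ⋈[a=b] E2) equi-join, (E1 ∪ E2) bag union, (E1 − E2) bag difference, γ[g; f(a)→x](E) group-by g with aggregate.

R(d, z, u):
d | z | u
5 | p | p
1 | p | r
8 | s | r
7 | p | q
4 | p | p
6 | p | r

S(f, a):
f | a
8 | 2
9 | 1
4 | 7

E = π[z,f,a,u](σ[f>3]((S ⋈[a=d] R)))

σ filters on f, owned by the left side.
E' = π[z,f,a,u]((σ[f>3](S) ⋈[a=d] R))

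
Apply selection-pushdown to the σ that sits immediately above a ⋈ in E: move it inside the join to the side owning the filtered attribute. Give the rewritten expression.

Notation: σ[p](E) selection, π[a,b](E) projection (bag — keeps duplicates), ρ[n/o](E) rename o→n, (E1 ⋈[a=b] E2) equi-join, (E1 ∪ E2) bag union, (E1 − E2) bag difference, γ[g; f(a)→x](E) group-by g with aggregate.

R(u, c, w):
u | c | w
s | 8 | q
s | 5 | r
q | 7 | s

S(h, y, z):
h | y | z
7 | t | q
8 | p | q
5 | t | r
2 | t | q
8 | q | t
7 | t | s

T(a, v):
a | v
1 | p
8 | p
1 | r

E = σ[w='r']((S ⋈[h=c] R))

σ filters on w, owned by the right side.
E' = (S ⋈[h=c] σ[w='r'](R))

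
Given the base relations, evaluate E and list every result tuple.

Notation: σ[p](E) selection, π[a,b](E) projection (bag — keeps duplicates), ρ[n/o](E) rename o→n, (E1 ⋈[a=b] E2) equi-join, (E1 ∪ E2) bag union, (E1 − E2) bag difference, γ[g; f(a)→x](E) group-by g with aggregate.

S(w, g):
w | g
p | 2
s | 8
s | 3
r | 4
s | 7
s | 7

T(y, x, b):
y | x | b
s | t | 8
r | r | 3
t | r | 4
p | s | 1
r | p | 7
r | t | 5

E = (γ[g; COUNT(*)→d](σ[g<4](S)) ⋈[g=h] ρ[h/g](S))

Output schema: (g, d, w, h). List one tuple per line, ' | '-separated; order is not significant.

Stepwise |·|:
  S → 6
  σ[g<4](S) → 2
  γ[g; COUNT(*)→d](σ[g<4](S)) → 2
  S → 6
  ρ[h/g](S) → 6
  (γ[g; COUNT(*)→d](σ[g<4](S)) ⋈[g=h] ρ[h/g](S)) → 2

== RESULT ==
g | d | w | h
2 | 1 | p | 2
3 | 1 | s | 3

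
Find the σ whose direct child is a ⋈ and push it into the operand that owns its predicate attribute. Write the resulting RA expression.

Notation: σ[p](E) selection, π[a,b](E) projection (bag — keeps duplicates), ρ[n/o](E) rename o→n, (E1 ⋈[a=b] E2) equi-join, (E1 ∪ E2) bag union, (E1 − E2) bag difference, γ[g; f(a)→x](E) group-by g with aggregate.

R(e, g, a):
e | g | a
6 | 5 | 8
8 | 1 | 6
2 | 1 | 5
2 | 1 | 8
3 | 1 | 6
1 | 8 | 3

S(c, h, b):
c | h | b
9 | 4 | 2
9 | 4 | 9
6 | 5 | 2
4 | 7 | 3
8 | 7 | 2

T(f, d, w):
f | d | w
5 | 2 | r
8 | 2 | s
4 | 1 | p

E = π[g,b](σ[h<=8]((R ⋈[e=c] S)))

σ filters on h, owned by the right side.
E' = π[g,b]((R ⋈[e=c] σ[h<=8](S)))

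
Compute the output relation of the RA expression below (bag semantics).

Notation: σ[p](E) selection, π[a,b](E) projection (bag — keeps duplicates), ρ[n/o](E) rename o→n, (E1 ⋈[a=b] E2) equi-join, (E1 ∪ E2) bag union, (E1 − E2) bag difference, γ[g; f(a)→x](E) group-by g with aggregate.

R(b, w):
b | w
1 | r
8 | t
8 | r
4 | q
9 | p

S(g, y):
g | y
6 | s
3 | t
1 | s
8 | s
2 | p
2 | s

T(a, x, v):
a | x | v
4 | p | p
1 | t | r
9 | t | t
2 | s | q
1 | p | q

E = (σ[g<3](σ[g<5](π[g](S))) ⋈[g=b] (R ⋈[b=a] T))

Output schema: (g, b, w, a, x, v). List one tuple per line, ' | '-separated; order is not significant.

Row counts bottom-up:
  S → 6
  π[g](S) → 6
  σ[g<5](π[g](S)) → 4
  σ[g<3](σ[g<5](π[g](S))) → 3
  R → 5
  T → 5
  (R ⋈[b=a] T) → 4
  (σ[g<3](σ[g<5](π[g](S))) ⋈[g=b] (R ⋈[b=a] T)) → 2

== RESULT ==
g | b | w | a | x | v
1 | 1 | r | 1 | p | q
1 | 1 | r | 1 | t | r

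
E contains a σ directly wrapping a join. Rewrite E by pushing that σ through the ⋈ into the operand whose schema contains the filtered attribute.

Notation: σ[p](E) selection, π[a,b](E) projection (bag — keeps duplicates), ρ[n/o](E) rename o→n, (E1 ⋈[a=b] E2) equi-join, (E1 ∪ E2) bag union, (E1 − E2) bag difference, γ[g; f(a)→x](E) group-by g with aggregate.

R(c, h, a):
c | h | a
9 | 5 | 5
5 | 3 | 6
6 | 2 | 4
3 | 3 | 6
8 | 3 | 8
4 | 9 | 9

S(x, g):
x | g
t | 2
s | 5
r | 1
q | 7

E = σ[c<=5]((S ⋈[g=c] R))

σ filters on c, owned by the right side.
E' = (S ⋈[g=c] σ[c<=5](R))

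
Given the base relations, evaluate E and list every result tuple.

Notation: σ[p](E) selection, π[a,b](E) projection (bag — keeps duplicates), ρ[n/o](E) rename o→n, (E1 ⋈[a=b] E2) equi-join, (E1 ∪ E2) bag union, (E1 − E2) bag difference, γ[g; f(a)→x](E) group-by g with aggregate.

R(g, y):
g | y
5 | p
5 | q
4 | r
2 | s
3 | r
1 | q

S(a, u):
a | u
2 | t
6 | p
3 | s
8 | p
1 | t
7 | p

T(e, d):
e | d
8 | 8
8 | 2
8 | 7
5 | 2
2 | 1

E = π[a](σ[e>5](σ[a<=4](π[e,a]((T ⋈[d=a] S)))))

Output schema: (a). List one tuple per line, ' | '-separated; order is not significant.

Stepwise |·|:
  T → 5
  S → 6
  (T ⋈[d=a] S) → 5
  π[e,a]((T ⋈[d=a] S)) → 5
  σ[a<=4](π[e,a]((T ⋈[d=a] S))) → 3
  σ[e>5](σ[a<=4](π[e,a]((T ⋈[d=a] S)))) → 1
  π[a](σ[e>5](σ[a<=4](π[e,a]((T ⋈[d=a] S))))) → 1

== RESULT ==
a
2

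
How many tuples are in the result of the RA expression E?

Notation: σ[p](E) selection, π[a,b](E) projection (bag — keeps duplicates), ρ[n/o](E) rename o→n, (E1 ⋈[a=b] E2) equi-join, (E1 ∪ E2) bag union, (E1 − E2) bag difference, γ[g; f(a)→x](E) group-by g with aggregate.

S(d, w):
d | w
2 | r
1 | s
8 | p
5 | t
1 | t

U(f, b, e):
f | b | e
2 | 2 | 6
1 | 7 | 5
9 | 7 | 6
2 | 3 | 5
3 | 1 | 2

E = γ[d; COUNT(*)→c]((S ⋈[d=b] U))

Subexpression sizes:
  S → 5
  U → 5
  (S ⋈[d=b] U) → 3
  γ[d; COUNT(*)→c]((S ⋈[d=b] U)) → 2

|E| = 2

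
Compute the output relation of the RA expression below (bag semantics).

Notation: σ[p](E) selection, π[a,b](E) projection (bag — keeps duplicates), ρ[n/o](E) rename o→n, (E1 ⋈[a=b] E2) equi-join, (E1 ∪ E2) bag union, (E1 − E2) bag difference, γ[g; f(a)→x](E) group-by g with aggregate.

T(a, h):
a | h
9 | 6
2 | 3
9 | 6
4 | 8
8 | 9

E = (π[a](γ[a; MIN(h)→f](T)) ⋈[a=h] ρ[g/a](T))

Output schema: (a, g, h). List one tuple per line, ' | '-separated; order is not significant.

Subexpression sizes:
  T → 5
  γ[a; MIN(h)→f](T) → 4
  π[a](γ[a; MIN(h)→f](T)) → 4
  T → 5
  ρ[g/a](T) → 5
  (π[a](γ[a; MIN(h)→f](T)) ⋈[a=h] ρ[g/a](T)) → 2

== RESULT ==
a | g | h
8 | 4 | 8
9 | 8 | 9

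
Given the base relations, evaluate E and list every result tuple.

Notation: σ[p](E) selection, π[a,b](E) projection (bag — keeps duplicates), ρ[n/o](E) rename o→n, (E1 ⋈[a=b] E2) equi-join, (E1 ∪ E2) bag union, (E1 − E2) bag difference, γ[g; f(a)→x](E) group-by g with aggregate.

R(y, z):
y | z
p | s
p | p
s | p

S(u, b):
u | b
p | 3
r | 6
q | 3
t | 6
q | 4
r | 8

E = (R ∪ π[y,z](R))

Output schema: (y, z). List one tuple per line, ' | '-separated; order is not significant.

Row counts bottom-up:
  R → 3
  R → 3
  π[y,z](R) → 3
  (R ∪ π[y,z](R)) → 6

== RESULT ==
y | z
p | p
p | p
p | s
p | s
s | p
s | p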